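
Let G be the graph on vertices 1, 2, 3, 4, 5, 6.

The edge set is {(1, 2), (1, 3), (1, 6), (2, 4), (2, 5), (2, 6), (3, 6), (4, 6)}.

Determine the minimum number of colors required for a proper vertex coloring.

2, 4, 6 are pairwise adjacent, so at least 3 colors are needed.
One proper 3-coloring: 1=green, 2=red, 3=red, 4=green, 5=blue, 6=blue. Each edge has distinct colors on its endpoints.

3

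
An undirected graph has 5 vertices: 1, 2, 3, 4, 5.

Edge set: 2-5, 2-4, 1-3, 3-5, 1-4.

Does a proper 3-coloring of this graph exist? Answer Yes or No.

The chromatic number is 3. The cycle 5-2-4-1-3-5 has odd length 5, so it cannot be 2-colored; at least 3 colors are needed.
3 colors suffice: color a → {4, 5}; color b → {1, 2}; color c → {3}.
That is already a proper 3-coloring.

Yes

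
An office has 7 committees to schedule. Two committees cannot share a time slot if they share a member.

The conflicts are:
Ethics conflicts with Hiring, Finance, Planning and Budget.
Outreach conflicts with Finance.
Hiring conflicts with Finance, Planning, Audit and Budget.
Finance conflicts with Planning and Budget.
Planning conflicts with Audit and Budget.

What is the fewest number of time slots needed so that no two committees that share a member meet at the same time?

Ethics, Hiring, Finance, Planning, Budget pairwise conflict, so at least 5 time slots are needed.
5 time slots suffice: time slot 1 → {Outreach, Planning}; time slot 2 → {Finance, Audit}; time slot 3 → {Hiring}; time slot 4 → {Ethics}; time slot 5 → {Budget}. Every pair that conflicts lands in different time slots.

5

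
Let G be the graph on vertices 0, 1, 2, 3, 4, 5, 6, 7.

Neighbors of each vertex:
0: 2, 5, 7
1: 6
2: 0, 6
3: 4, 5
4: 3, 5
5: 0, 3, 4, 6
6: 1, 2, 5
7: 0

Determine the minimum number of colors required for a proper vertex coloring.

3

3, 4, 5 form a triangle, so at least 3 colors are needed.
3 colors suffice: color a → {1, 2, 5, 7}; color b → {0, 4, 6}; color c → {3}. Every edge joins two different colors.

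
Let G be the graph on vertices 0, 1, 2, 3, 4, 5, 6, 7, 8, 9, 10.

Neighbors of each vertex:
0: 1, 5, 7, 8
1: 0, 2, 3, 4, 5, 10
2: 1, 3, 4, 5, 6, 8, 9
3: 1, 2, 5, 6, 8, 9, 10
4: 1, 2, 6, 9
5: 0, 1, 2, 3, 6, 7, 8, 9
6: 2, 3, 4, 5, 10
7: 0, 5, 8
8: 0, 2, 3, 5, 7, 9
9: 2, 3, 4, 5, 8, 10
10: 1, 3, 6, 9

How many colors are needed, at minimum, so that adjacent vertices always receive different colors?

2, 3, 5, 8, 9 are mutually adjacent (a clique of size 5), so at least 5 colors are needed.
5 colors suffice: color red → {4, 5, 10}; color blue → {0, 2}; color green → {3, 7}; color yellow → {1, 6, 8}; color purple → {9}. Each edge has distinct colors on its endpoints.

5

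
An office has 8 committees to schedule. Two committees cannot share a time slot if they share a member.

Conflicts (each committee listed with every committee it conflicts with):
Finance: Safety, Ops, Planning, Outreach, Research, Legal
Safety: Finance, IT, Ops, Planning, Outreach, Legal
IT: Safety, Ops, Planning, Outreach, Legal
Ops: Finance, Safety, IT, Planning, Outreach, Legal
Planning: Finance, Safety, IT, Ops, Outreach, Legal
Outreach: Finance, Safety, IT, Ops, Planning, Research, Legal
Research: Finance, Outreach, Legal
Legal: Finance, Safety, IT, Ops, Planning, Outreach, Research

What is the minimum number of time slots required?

Safety, IT, Ops, Planning, Outreach, Legal pairwise conflict, so at least 6 time slots are needed.
6 time slots suffice: time slot 1 → {Outreach}; time slot 2 → {Legal}; time slot 3 → {Planning, Research}; time slot 4 → {Ops}; time slot 5 → {Finance, IT}; time slot 6 → {Safety}. Each listed conflict is separated.

6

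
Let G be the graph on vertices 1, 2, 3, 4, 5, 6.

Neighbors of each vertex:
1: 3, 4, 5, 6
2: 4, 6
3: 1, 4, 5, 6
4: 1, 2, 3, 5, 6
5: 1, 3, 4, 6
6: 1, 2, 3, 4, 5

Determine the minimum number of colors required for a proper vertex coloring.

5

1, 3, 4, 5, 6 are pairwise adjacent (a clique of size 5), so at least 5 colors are needed.
5 colors suffice: color red → {4}; color blue → {6}; color green → {1, 2}; color yellow → {5}; color purple → {3}. Every edge joins two different colors.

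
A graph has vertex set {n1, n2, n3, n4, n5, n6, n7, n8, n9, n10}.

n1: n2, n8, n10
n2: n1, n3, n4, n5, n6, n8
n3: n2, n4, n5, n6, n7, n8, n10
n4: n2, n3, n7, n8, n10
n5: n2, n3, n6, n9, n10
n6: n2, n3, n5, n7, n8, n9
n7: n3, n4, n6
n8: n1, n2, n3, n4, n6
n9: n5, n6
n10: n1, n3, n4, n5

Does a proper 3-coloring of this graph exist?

n2, n3, n4, n8 are pairwise adjacent (a clique of size 4), so at least 4 colors are needed.
So 3 colors are not enough.

No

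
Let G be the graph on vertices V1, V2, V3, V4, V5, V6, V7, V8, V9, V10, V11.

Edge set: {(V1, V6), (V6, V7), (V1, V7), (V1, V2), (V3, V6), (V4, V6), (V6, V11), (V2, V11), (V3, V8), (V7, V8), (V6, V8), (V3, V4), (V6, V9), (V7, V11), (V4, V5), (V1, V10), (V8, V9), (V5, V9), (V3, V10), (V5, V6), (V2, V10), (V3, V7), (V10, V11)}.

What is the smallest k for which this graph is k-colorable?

4

V3, V6, V7, V8 form a clique, so at least 4 colors are needed.
4 colors suffice: color 1 → {V6, V10}; color 2 → {V2, V4, V7, V9}; color 3 → {V1, V3, V5, V11}; color 4 → {V8}. Each edge has distinct colors on its endpoints.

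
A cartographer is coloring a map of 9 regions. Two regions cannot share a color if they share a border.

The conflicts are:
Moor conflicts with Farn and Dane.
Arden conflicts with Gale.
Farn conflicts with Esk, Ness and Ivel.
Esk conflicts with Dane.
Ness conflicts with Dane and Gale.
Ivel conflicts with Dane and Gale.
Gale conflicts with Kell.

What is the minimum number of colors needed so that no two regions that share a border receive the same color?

2

Gale and Kell conflict, so at least 2 colors are needed.
One proper 2-coloring: Moor=2, Arden=2, Farn=1, Esk=2, Ness=2, Ivel=2, Dane=1, Gale=1, Kell=2. No two conflicting regions share a color.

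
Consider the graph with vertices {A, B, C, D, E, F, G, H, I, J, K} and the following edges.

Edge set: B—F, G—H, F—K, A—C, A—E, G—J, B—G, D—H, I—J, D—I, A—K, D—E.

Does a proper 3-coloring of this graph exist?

Yes

The chromatic number is 3. The cycle J-I-D-H-G-J has odd length 5, so it cannot be 2-colored; at least 3 colors are needed.
3 colors suffice: color red → {A, D, F, G}; color blue → {B, C, E, H, J, K}; color green → {I}.
That is already a proper 3-coloring.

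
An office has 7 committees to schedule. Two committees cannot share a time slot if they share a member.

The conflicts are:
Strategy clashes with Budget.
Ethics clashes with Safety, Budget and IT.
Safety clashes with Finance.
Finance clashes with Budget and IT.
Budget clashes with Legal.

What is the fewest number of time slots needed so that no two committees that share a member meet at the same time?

Ethics and Budget conflict, so at least 2 time slots are needed.
2 time slots suffice: time slot 1 → {Safety, Budget, IT}; time slot 2 → {Strategy, Ethics, Finance, Legal}. No two conflicting committees share a time slot.

2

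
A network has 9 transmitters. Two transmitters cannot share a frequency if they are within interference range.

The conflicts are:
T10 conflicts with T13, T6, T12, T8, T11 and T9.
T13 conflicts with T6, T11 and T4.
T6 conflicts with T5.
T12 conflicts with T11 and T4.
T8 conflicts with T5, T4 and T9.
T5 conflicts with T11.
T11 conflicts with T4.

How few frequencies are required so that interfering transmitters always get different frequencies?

T10, T13, T6 are mutually in conflict, so at least 3 frequencies are needed.
3 frequencies suffice: frequency 1 → {T10, T5, T4}; frequency 2 → {T6, T8, T11}; frequency 3 → {T13, T12, T9}. Each listed conflict is separated.

3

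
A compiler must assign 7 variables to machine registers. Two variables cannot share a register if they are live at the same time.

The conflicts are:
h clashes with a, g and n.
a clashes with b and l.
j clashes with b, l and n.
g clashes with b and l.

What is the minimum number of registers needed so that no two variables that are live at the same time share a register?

The cycle j-b-a-h-n-j has odd length 5, so it cannot be 2-colored; at least 3 registers are needed.
3 registers suffice: register 1 → {a, j, g}; register 2 → {h, b, l}; register 3 → {n}. Every pair that conflicts lands in different registers.

3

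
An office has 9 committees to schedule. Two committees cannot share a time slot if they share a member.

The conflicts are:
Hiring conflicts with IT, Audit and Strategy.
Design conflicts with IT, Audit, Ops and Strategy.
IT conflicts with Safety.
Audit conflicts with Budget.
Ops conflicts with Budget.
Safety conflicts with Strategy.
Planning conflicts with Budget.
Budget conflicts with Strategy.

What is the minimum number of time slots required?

2

Audit and Budget conflict, so at least 2 time slots are needed.
2 time slots suffice: time slot 1 → {Hiring, Design, Safety, Budget}; time slot 2 → {IT, Audit, Ops, Planning, Strategy}. No two conflicting committees share a time slot.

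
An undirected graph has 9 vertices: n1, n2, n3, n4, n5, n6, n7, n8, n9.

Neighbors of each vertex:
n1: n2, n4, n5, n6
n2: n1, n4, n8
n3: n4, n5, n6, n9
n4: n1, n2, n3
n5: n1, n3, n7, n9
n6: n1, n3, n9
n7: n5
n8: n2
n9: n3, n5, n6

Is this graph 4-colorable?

The chromatic number is 3. n3, n6, n9 form a triangle, so at least 3 colors are needed.
One proper 3-coloring: n1=1, n2=3, n3=1, n4=2, n5=2, n6=2, n7=1, n8=1, n9=3.
Since 4 ≥ 3, a proper 4-coloring certainly exists.

Yes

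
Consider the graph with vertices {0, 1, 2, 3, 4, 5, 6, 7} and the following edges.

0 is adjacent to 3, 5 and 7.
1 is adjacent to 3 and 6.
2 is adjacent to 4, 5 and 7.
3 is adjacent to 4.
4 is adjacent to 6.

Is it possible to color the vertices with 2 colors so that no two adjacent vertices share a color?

The cycle 5-2-4-3-0-5 has odd length 5, so it cannot be 2-colored; at least 3 colors are needed.
So 2 colors are not enough.

No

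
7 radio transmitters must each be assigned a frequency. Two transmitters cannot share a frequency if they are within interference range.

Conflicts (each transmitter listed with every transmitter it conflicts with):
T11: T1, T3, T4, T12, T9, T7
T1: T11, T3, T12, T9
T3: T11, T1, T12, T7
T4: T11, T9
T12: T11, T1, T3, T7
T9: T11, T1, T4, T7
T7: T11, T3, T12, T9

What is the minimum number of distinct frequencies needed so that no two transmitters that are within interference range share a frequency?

4

T11, T1, T3, T12 all conflict with each other, so at least 4 frequencies are needed.
4 frequencies suffice: T11=1, T1=2, T3=4, T4=2, T12=3, T9=3, T7=2. Each listed conflict is separated.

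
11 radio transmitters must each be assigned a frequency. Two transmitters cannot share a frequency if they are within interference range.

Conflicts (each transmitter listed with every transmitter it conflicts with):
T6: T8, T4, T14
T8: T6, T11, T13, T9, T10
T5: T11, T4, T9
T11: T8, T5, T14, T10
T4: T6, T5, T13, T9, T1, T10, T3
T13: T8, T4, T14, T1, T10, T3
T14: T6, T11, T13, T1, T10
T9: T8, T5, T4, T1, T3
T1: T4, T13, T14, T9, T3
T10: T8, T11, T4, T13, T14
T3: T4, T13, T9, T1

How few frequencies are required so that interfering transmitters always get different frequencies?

4

T4, T9, T1, T3 all conflict with each other, so at least 4 frequencies are needed.
4 frequencies suffice: frequency 1 → {T8, T4, T14}; frequency 2 → {T6, T11, T13, T9}; frequency 3 → {T5, T1, T10}; frequency 4 → {T3}. No two conflicting transmitters share a frequency.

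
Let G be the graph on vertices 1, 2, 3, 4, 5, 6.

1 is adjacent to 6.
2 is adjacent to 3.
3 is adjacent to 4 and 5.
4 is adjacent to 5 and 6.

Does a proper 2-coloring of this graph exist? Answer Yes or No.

No

3, 4, 5 are mutually adjacent, so at least 3 colors are needed.
So 2 colors are not enough.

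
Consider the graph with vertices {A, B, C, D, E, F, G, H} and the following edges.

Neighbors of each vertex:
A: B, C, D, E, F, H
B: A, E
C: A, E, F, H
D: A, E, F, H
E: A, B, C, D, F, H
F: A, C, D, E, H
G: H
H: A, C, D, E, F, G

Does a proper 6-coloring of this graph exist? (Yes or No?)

The chromatic number is 5. A, C, E, F, H are mutually adjacent (a clique of size 5), so at least 5 colors are needed.
5 colors suffice: color 1 → {B, H}; color 2 → {E, G}; color 3 → {A}; color 4 → {F}; color 5 → {C, D}.
Since 6 ≥ 5, a proper 6-coloring certainly exists.

Yes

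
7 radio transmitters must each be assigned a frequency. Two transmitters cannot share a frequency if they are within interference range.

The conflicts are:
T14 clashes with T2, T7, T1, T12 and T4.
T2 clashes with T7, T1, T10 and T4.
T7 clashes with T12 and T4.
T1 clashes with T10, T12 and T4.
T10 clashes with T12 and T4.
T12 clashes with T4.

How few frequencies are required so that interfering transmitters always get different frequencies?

T2, T1, T10, T4 are mutually in conflict, so at least 4 frequencies are needed.
4 frequencies suffice: frequency 1 → {T4}; frequency 2 → {T7, T1}; frequency 3 → {T2, T12}; frequency 4 → {T14, T10}. No two conflicting transmitters share a frequency.

4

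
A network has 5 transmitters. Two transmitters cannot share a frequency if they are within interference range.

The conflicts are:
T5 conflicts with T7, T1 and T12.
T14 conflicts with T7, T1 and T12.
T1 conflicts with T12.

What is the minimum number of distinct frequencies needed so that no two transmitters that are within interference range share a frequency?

3

T5, T1, T12 pairwise conflict, so at least 3 frequencies are needed.
Using 3 frequencies: T5=2, T14=2, T7=1, T1=1, T12=3. Each listed conflict is separated.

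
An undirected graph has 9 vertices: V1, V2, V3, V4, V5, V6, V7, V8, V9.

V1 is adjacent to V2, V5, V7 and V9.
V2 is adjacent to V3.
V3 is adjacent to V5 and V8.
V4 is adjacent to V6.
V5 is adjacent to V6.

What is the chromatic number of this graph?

2

V1 and V9 are adjacent, so at least 2 colors are needed.
A valid assignment using 2 colors: V1=1, V2=2, V3=1, V4=2, V5=2, V6=1, V7=2, V8=2, V9=2. Each edge has distinct colors on its endpoints.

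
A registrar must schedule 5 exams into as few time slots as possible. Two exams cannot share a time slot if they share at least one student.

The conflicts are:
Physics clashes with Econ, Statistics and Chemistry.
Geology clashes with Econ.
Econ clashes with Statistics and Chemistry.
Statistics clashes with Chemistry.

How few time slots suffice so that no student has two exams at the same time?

4

Physics, Econ, Statistics, Chemistry all conflict with each other, so at least 4 time slots are needed.
Using 4 time slots: Physics=3, Geology=2, Econ=1, Statistics=4, Chemistry=2. Every pair that conflicts lands in different time slots.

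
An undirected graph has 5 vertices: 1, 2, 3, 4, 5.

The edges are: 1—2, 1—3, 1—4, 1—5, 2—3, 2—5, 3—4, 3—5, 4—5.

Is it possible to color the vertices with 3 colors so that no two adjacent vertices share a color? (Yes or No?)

No

1, 3, 4, 5 form a clique, so at least 4 colors are needed.
So 3 colors are not enough.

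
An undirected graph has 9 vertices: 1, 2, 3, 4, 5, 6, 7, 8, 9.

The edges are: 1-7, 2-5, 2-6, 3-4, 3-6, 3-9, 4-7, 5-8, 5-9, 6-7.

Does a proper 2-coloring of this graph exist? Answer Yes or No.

No

The cycle 6-2-5-9-3-6 has odd length 5, so it cannot be 2-colored; at least 3 colors are needed.
So 2 colors are not enough.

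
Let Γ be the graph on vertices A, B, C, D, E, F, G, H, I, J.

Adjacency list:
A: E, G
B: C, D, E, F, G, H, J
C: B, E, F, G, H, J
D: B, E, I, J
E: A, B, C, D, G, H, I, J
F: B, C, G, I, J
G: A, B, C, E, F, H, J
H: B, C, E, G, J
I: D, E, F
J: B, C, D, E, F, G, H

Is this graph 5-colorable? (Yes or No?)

B, C, E, G, H, J are pairwise adjacent (a clique of size 6), so at least 6 colors are needed.
So 5 colors are not enough.

No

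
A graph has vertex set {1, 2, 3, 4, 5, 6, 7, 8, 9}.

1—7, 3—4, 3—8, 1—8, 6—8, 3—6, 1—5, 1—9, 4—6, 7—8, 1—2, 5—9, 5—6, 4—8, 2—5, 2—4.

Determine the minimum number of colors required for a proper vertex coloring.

3, 4, 6, 8 are pairwise adjacent (a clique of size 4), so at least 4 colors are needed.
4 colors suffice: color a → {1, 6}; color b → {5, 8}; color c → {4, 7, 9}; color d → {2, 3}. Every edge joins two different colors.

4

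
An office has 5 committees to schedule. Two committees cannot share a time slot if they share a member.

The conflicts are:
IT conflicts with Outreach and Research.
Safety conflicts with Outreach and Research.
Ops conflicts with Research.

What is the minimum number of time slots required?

Safety and Research conflict, so at least 2 time slots are needed.
2 time slots suffice: time slot 1 → {Outreach, Research}; time slot 2 → {IT, Safety, Ops}. Each listed conflict is separated.

2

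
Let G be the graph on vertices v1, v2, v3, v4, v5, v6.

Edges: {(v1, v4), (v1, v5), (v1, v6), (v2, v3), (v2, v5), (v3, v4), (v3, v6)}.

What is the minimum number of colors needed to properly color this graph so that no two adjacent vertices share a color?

3

The cycle v5-v2-v3-v6-v1-v5 has odd length 5, so it cannot be 2-colored; at least 3 colors are needed.
A valid assignment using 3 colors: v1=red, v2=blue, v3=red, v4=blue, v5=green, v6=blue. No two adjacent vertices share a color.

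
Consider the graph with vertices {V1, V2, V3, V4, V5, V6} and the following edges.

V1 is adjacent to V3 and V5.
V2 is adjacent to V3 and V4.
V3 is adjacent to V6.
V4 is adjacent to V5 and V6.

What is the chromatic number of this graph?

The cycle V5-V4-V6-V3-V1-V5 has odd length 5, so it cannot be 2-colored; at least 3 colors are needed.
One proper 3-coloring: V1=2, V2=2, V3=1, V4=1, V5=3, V6=2. Every edge joins two different colors.

3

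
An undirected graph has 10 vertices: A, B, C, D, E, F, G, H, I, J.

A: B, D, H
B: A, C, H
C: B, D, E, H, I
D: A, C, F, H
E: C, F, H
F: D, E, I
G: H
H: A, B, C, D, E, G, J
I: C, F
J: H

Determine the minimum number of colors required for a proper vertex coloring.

A, D, H form a triangle, so at least 3 colors are needed.
One proper 3-coloring: A=blue, B=green, C=blue, D=green, E=green, F=red, G=blue, H=red, I=green, J=blue. Each edge has distinct colors on its endpoints.

3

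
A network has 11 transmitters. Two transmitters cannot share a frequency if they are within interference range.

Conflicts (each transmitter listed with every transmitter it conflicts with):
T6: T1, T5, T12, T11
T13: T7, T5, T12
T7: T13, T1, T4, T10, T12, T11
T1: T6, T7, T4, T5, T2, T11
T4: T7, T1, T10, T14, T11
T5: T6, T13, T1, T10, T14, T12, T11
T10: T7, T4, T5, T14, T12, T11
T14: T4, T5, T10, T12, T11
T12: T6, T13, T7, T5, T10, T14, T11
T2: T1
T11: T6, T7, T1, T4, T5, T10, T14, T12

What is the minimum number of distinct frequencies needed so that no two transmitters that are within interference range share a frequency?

T5, T10, T14, T12, T11 are mutually in conflict, so at least 5 frequencies are needed.
5 frequencies suffice: frequency 1 → {T13, T2, T11}; frequency 2 → {T7, T5}; frequency 3 → {T4, T12}; frequency 4 → {T1, T10}; frequency 5 → {T6, T14}. No two conflicting transmitters share a frequency.

5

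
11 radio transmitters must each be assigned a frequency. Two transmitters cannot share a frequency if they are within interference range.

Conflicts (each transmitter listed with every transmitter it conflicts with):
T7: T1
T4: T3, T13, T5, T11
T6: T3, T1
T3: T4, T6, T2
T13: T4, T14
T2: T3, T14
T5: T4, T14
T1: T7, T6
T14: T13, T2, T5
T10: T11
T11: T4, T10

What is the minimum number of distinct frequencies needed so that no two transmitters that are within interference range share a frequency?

3

The cycle T14-T5-T4-T3-T2-T14 has odd length 5, so it cannot be 2-colored; at least 3 frequencies are needed.
Using 3 frequencies: T7=2, T4=1, T6=3, T3=2, T13=2, T2=3, T5=2, T1=1, T14=1, T10=1, T11=2. No two conflicting transmitters share a frequency.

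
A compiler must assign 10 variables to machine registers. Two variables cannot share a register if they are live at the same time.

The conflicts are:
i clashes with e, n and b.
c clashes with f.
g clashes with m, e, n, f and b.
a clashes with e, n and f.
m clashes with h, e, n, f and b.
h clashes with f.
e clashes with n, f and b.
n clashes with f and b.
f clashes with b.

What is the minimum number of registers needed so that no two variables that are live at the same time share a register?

g, m, e, n, f, b pairwise conflict, so at least 6 registers are needed.
6 registers suffice: register 1 → {i, f}; register 2 → {c, h, e}; register 3 → {n}; register 4 → {a, b}; register 5 → {m}; register 6 → {g}. No two conflicting variables share a register.

6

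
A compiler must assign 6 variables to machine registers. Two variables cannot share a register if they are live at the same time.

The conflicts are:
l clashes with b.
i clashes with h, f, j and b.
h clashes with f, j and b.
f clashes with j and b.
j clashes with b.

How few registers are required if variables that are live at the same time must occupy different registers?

i, h, f, j, b pairwise conflict, so at least 5 registers are needed.
Using 5 registers: l=2, i=3, h=5, f=2, j=4, b=1. Each listed conflict is separated.

5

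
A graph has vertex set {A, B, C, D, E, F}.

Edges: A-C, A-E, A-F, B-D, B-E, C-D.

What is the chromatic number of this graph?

3

The cycle C-D-B-E-A-C has odd length 5, so it cannot be 2-colored; at least 3 colors are needed.
A valid assignment using 3 colors: A=1, B=1, C=2, D=3, E=2, F=2. No two adjacent vertices share a color.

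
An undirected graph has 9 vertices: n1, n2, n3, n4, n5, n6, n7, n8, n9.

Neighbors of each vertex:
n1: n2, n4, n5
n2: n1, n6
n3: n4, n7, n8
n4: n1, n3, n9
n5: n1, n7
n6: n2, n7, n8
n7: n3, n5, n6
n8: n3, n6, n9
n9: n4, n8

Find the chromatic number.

3

The cycle n5-n7-n3-n4-n1-n5 has odd length 5, so it cannot be 2-colored; at least 3 colors are needed.
3 colors suffice: color 1 → {n1, n3, n6, n9}; color 2 → {n2, n4, n7, n8}; color 3 → {n5}. No two adjacent vertices share a color.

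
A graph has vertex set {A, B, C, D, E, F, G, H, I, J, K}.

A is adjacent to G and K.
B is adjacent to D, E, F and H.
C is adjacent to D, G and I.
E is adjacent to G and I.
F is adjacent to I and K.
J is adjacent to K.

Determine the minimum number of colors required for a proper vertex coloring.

The cycle E-G-C-D-B-E has odd length 5, so it cannot be 2-colored; at least 3 colors are needed.
A valid assignment using 3 colors: A=3, B=1, C=1, D=2, E=3, F=3, G=2, H=2, I=2, J=2, K=1. Each edge has distinct colors on its endpoints.

3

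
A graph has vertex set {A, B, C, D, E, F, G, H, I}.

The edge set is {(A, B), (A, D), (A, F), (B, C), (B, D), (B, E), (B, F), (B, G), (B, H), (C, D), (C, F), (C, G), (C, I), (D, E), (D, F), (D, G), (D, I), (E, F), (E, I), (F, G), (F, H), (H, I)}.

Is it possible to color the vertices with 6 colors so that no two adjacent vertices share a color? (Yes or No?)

The chromatic number is 5. B, C, D, F, G are pairwise adjacent (a clique of size 5), so at least 5 colors are needed.
5 colors suffice: color red → {D, H}; color blue → {F, I}; color green → {B}; color yellow → {A, C, E}; color purple → {G}.
Since 6 ≥ 5, a proper 6-coloring certainly exists.

Yes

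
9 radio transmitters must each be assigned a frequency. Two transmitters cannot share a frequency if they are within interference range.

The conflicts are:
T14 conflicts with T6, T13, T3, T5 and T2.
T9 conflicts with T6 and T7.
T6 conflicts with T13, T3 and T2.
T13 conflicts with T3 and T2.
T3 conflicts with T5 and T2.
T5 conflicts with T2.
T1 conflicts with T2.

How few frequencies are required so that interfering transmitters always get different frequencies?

T14, T6, T13, T3, T2 pairwise conflict, so at least 5 frequencies are needed.
5 frequencies suffice: frequency 1 → {T9, T2}; frequency 2 → {T14, T7, T1}; frequency 3 → {T3}; frequency 4 → {T6, T5}; frequency 5 → {T13}. Every pair that conflicts lands in different frequencies.

5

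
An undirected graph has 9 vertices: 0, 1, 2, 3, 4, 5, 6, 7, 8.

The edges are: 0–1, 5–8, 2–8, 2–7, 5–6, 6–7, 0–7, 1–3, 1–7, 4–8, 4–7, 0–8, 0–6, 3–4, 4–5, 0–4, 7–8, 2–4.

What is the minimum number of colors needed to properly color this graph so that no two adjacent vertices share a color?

4

2, 4, 7, 8 are mutually adjacent (a clique of size 4), so at least 4 colors are needed.
A valid assignment using 4 colors: 0=yellow, 1=red, 2=yellow, 3=blue, 4=red, 5=blue, 6=red, 7=blue, 8=green. Every edge joins two different colors.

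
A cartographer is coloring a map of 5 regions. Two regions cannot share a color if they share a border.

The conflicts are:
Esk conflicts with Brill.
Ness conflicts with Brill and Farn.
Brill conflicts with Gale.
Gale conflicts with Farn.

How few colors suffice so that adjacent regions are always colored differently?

Ness and Farn conflict, so at least 2 colors are needed.
2 colors suffice: color 1 → {Brill, Farn}; color 2 → {Esk, Ness, Gale}. Each listed conflict is separated.

2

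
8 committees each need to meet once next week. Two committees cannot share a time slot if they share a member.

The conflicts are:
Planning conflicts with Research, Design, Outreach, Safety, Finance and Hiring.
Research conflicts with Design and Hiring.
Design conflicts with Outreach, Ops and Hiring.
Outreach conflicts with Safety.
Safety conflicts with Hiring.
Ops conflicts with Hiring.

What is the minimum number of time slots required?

Planning, Research, Design, Hiring pairwise conflict, so at least 4 time slots are needed.
4 time slots suffice: time slot 1 → {Planning, Ops}; time slot 2 → {Design, Safety, Finance}; time slot 3 → {Outreach, Hiring}; time slot 4 → {Research}. Each listed conflict is separated.

4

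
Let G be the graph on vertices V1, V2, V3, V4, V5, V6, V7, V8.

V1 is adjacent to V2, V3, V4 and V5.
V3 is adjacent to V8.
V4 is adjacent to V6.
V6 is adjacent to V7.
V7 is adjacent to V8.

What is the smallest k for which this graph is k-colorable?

2

V1 and V3 are adjacent, so at least 2 colors are needed.
2 colors suffice: color R → {V1, V6, V8}; color B → {V2, V3, V4, V5, V7}. Every edge joins two different colors.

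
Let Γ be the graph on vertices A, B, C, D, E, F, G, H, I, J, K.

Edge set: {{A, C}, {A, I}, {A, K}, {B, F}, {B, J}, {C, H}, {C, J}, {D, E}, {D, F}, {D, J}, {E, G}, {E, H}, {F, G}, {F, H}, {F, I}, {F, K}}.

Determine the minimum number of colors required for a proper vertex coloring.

3

The cycle C-J-B-F-H-C has odd length 5, so it cannot be 2-colored; at least 3 colors are needed.
3 colors suffice: A=red, B=blue, C=green, D=blue, E=red, F=red, G=blue, H=blue, I=blue, J=red, K=blue. No two adjacent vertices share a color.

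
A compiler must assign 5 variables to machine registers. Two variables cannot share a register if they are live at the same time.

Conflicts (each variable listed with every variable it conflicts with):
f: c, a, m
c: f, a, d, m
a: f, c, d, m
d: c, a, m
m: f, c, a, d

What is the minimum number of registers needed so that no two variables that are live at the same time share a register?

4

f, c, a, m are mutually in conflict, so at least 4 registers are needed.
Using 4 registers: f=4, c=3, a=1, d=4, m=2. No two conflicting variables share a register.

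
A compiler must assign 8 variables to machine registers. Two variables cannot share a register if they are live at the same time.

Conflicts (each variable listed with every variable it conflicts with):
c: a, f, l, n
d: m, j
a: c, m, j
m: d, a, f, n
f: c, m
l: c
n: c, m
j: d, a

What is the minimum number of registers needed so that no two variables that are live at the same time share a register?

d and j conflict, so at least 2 registers are needed.
Using 2 registers: c=1, d=2, a=2, m=1, f=2, l=2, n=2, j=1. Each listed conflict is separated.

2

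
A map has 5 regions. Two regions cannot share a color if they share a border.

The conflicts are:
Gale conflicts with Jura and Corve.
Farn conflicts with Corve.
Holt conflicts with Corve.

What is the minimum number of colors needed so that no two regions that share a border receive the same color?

2

Holt and Corve conflict, so at least 2 colors are needed.
2 colors suffice: Gale=2, Farn=2, Jura=1, Holt=2, Corve=1. No two conflicting regions share a color.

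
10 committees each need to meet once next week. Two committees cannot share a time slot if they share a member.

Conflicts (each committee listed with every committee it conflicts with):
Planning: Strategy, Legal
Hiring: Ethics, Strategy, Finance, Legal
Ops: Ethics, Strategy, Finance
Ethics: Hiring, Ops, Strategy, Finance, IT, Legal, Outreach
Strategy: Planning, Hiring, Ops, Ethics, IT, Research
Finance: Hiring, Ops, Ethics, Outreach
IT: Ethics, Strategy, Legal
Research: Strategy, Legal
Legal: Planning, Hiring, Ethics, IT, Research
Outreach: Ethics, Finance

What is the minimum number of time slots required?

3

Hiring, Ethics, Strategy all conflict with each other, so at least 3 time slots are needed.
3 time slots suffice: Planning=1, Hiring=3, Ops=3, Ethics=1, Strategy=2, Finance=2, IT=3, Research=1, Legal=2, Outreach=3. Every pair that conflicts lands in different time slots.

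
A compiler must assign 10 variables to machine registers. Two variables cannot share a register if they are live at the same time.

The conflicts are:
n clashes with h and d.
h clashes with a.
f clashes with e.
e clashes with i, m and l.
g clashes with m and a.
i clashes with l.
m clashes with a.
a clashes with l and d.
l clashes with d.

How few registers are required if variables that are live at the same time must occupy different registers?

3

e, i, l pairwise conflict, so at least 3 registers are needed.
3 registers suffice: register 1 → {n, e, a}; register 2 → {h, f, m, l}; register 3 → {g, i, d}. Each listed conflict is separated.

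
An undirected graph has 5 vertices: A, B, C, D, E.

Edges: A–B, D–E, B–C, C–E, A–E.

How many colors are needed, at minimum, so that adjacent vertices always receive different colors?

2

C and E are adjacent, so at least 2 colors are needed.
A valid assignment using 2 colors: A=2, B=1, C=2, D=2, E=1. Each edge has distinct colors on its endpoints.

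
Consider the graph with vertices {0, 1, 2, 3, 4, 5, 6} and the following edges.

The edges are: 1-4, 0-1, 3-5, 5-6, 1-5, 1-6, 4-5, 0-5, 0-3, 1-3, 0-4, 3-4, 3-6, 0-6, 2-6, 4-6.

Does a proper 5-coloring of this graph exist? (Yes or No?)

No

0, 1, 3, 4, 5, 6 form a clique, so at least 6 colors are needed.
So 5 colors are not enough.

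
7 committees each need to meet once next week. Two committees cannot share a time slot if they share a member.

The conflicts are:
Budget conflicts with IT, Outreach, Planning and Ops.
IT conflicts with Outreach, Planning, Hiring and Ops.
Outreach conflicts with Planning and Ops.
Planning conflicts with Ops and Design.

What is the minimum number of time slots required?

5

Budget, IT, Outreach, Planning, Ops pairwise conflict, so at least 5 time slots are needed.
Using 5 time slots: Budget=3, IT=2, Outreach=5, Planning=1, Hiring=1, Ops=4, Design=2. Each listed conflict is separated.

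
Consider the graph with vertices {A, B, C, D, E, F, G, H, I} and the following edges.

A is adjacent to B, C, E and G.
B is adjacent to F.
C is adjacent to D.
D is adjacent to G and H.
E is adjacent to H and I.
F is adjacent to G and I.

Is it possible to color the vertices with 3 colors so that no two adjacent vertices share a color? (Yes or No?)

The chromatic number is 3. The cycle I-F-B-A-E-I has odd length 5, so it cannot be 2-colored; at least 3 colors are needed.
A valid assignment using 3 colors: A=red, B=blue, C=blue, D=red, E=blue, F=red, G=blue, H=green, I=green.
That is already a proper 3-coloring.

Yes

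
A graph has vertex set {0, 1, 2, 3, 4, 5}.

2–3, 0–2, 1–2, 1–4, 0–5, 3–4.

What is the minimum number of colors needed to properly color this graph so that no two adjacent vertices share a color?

2

1 and 2 are adjacent, so at least 2 colors are needed.
2 colors suffice: color a → {2, 4, 5}; color b → {0, 1, 3}. No two adjacent vertices share a color.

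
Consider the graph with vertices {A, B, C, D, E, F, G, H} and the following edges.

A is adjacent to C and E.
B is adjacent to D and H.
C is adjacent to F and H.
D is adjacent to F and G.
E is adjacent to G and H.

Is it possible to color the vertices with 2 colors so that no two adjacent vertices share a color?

No

The cycle B-D-F-C-H-B has odd length 5, so it cannot be 2-colored; at least 3 colors are needed.
So 2 colors are not enough.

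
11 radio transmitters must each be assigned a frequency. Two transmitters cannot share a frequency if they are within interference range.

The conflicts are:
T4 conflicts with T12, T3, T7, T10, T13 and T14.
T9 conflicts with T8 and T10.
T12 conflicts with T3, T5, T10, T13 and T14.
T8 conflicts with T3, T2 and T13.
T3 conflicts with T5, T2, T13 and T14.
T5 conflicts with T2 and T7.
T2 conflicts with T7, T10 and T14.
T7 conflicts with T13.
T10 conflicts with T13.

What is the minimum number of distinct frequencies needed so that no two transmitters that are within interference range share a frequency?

T4, T12, T10, T13 all conflict with each other, so at least 4 frequencies are needed.
A valid assignment using 4 frequencies: T4=2, T9=2, T12=3, T8=3, T3=1, T5=4, T2=2, T7=1, T10=1, T13=4, T14=4. No two conflicting transmitters share a frequency.

4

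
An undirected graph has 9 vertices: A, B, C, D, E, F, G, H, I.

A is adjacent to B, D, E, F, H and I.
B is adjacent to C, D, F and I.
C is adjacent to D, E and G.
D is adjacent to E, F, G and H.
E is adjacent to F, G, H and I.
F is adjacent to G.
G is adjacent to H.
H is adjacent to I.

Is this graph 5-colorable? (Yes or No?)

Yes

The chromatic number is 4. A, E, H, I form a clique, so at least 4 colors are needed.
A valid assignment using 4 colors: A=3, B=1, C=4, D=2, E=1, F=4, G=3, H=4, I=2.
Since 5 ≥ 4, a proper 5-coloring certainly exists.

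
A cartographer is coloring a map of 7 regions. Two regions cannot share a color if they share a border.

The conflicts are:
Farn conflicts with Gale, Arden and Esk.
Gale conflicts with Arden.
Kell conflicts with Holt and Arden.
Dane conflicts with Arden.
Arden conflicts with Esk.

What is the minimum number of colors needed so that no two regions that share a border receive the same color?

3

Farn, Arden, Esk are mutually in conflict, so at least 3 colors are needed.
3 colors suffice: color 1 → {Holt, Arden}; color 2 → {Farn, Kell, Dane}; color 3 → {Gale, Esk}. Each listed conflict is separated.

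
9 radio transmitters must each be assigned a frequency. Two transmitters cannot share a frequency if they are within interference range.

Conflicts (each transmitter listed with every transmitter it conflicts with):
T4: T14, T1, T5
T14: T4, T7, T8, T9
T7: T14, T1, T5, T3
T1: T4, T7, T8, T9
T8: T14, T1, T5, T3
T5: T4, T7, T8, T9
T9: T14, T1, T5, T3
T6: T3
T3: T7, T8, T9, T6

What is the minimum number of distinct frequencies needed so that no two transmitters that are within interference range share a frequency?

2

T7 and T3 conflict, so at least 2 frequencies are needed.
2 frequencies suffice: T4=1, T14=2, T7=1, T1=2, T8=1, T5=2, T9=1, T6=1, T3=2. Each listed conflict is separated.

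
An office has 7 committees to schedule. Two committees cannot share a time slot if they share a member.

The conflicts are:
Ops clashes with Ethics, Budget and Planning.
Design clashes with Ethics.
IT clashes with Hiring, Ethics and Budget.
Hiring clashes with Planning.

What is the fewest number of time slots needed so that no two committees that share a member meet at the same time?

3

The cycle Ops-Planning-Hiring-IT-Ethics-Ops has odd length 5, so it cannot be 2-colored; at least 3 time slots are needed.
Using 3 time slots: Ops=2, Design=2, IT=2, Hiring=1, Ethics=1, Budget=1, Planning=3. Each listed conflict is separated.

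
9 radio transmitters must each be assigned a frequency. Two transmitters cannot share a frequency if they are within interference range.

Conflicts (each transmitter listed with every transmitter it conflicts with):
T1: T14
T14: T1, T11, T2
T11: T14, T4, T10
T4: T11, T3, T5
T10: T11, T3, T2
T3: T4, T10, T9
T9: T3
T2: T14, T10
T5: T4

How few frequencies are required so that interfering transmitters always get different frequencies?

2

T10 and T3 conflict, so at least 2 frequencies are needed.
A valid assignment using 2 frequencies: T1=2, T14=1, T11=2, T4=1, T10=1, T3=2, T9=1, T2=2, T5=2. Every pair that conflicts lands in different frequencies.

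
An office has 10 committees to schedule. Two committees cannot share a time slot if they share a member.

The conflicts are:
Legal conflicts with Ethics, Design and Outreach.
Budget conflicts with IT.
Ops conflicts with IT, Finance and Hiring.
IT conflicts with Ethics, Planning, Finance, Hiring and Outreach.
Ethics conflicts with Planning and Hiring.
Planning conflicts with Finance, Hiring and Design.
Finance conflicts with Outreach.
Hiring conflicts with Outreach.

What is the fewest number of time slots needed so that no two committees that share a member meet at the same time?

4

IT, Ethics, Planning, Hiring all conflict with each other, so at least 4 time slots are needed.
A valid assignment using 4 time slots: Legal=1, Budget=2, Ops=3, IT=1, Ethics=4, Planning=3, Finance=2, Hiring=2, Design=2, Outreach=3. No two conflicting committees share a time slot.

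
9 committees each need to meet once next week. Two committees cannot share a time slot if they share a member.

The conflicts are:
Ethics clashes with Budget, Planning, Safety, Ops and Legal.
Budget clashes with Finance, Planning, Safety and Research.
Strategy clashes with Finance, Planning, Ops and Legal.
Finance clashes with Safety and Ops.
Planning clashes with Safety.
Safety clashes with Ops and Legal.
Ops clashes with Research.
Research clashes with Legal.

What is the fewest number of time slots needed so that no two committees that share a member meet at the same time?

4

Ethics, Budget, Planning, Safety pairwise conflict, so at least 4 time slots are needed.
4 time slots suffice: time slot 1 → {Strategy, Safety, Research}; time slot 2 → {Budget, Ops, Legal}; time slot 3 → {Ethics, Finance}; time slot 4 → {Planning}. Each listed conflict is separated.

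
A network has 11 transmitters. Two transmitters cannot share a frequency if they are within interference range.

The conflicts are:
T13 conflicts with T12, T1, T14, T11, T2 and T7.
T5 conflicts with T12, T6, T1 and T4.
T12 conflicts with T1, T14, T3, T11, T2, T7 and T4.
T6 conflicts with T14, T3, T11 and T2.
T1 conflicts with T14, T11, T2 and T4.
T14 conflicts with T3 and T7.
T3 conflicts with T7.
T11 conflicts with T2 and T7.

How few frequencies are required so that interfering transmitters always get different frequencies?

5

T13, T12, T1, T11, T2 pairwise conflict, so at least 5 frequencies are needed.
5 frequencies suffice: frequency 1 → {T12, T6}; frequency 2 → {T1, T7}; frequency 3 → {T13, T5, T3}; frequency 4 → {T14, T11, T4}; frequency 5 → {T2}. Every pair that conflicts lands in different frequencies.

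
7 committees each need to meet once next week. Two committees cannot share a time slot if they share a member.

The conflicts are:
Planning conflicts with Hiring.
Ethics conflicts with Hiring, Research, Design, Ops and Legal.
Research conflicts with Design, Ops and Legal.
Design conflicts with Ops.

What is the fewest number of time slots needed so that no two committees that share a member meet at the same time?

Ethics, Research, Design, Ops all conflict with each other, so at least 4 time slots are needed.
A valid assignment using 4 time slots: Planning=1, Ethics=1, Hiring=2, Research=2, Design=4, Ops=3, Legal=3. Each listed conflict is separated.

4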